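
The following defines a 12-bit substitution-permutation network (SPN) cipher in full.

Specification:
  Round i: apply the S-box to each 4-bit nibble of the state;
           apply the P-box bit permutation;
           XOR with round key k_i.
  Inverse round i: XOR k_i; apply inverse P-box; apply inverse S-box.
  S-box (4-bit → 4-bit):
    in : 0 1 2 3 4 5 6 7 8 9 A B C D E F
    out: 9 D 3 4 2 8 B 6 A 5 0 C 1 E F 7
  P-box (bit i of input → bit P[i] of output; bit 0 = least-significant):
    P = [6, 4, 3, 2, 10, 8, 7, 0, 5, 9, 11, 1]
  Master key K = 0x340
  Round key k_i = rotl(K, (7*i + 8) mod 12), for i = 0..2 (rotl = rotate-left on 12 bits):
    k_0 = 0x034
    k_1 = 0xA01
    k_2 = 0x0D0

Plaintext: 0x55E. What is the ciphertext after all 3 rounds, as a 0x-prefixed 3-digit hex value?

s_0 = plaintext = 0x55E
s_1 = Round(s_0, k_0) = 0x06B
s_2 = Round(s_1, k_1) = 0xF2E
s_3 = Round(s_2, k_2) = 0xFAC

0xFAC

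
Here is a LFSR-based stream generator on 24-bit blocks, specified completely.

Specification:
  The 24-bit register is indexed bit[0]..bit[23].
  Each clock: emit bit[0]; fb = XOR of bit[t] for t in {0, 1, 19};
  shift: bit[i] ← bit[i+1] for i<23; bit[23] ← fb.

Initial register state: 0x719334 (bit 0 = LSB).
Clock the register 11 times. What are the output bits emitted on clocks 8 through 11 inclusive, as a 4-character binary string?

reg_0 = 0x719334
clock 1: out=0, reg = 0x38C99A
clock 2: out=0, reg = 0x1C64CD
clock 3: out=1, reg = 0x0E3266
clock 4: out=0, reg = 0x071933
clock 5: out=1, reg = 0x038C99
clock 6: out=1, reg = 0x81C64C
clock 7: out=0, reg = 0x40E326
clock 8: out=0, reg = 0xA07193
clock 9: out=1, reg = 0x5038C9
clock 10: out=1, reg = 0xA81C64
clock 11: out=0, reg = 0xD40E32

0110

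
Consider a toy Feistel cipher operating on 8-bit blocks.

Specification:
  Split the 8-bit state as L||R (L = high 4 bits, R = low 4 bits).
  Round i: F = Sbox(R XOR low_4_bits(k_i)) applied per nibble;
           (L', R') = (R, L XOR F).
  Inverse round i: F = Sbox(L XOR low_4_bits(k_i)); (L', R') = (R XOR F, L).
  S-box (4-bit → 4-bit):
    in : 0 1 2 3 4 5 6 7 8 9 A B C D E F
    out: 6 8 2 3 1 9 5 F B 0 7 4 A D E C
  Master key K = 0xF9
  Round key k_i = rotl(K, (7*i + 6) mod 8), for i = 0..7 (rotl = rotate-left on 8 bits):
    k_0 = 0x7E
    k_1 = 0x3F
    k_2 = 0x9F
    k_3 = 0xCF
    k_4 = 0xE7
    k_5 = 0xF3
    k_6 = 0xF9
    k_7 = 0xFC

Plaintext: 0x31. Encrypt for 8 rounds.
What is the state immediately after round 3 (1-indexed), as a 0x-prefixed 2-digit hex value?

s_0 = plaintext = 0x31
s_1 = Round(s_0, k_0) = 0x1F
s_2 = Round(s_1, k_1) = 0xF7
s_3 = Round(s_2, k_2) = 0x74
s_4 = Round(s_3, k_3) = 0x43
s_5 = Round(s_4, k_4) = 0x35
s_6 = Round(s_5, k_5) = 0x56
s_7 = Round(s_6, k_6) = 0x69
s_8 = Round(s_7, k_7) = 0x9F

0x74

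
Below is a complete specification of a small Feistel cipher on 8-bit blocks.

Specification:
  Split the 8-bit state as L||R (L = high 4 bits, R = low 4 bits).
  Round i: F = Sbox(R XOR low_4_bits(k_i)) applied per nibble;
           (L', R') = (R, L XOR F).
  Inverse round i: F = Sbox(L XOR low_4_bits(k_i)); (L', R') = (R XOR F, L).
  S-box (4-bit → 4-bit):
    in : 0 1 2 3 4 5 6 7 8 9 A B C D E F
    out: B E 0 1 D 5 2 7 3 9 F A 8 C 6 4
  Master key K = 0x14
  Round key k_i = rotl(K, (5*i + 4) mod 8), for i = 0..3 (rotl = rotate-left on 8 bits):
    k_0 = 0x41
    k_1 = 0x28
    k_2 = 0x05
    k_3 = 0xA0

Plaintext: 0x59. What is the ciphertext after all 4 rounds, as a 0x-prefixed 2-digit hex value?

0x96

s_0 = plaintext = 0x59
s_1 = Round(s_0, k_0) = 0x96
s_2 = Round(s_1, k_1) = 0x6F
s_3 = Round(s_2, k_2) = 0xF9
s_4 = Round(s_3, k_3) = 0x96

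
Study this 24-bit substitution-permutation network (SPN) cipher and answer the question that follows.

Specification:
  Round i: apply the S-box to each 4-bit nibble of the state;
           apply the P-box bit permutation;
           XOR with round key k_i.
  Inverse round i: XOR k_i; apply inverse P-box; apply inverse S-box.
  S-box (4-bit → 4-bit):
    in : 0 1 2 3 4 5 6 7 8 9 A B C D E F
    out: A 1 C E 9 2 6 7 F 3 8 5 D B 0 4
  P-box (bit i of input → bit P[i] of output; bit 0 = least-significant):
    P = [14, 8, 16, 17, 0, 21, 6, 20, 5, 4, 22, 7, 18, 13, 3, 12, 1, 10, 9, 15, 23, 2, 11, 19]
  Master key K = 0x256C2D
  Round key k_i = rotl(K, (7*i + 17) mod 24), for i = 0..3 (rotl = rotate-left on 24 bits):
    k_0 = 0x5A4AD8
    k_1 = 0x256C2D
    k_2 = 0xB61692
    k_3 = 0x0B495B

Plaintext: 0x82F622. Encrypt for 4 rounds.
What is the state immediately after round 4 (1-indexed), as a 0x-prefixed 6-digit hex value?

s_0 = plaintext = 0x82F622
s_1 = Round(s_0, k_0) = 0x81C084
s_2 = Round(s_1, k_1) = 0x9B34F2
s_3 = Round(s_2, k_2) = 0x35247C
s_4 = Round(s_3, k_3) = 0x2015B6

0x2015B6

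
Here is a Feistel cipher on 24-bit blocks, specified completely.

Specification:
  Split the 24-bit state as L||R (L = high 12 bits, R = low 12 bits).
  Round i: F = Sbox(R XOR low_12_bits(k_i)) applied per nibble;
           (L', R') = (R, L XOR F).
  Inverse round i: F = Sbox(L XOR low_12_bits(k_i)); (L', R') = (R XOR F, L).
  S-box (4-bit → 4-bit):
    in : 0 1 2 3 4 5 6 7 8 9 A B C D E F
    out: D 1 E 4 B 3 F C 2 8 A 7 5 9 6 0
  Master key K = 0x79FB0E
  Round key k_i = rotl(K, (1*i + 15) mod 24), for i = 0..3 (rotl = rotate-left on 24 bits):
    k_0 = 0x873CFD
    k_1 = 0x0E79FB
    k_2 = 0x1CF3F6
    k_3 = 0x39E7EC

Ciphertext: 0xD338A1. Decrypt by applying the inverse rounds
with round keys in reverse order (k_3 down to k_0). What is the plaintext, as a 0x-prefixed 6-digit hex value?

0x5D31BA

s_0 = ciphertext = 0xD338A1
s_1 = InvRound(s_0, k_3) = 0x231D33
s_2 = InvRound(s_1, k_2) = 0xC6F231
s_3 = InvRound(s_2, k_1) = 0x1BAC6F
s_4 = InvRound(s_3, k_0) = 0x5D31BA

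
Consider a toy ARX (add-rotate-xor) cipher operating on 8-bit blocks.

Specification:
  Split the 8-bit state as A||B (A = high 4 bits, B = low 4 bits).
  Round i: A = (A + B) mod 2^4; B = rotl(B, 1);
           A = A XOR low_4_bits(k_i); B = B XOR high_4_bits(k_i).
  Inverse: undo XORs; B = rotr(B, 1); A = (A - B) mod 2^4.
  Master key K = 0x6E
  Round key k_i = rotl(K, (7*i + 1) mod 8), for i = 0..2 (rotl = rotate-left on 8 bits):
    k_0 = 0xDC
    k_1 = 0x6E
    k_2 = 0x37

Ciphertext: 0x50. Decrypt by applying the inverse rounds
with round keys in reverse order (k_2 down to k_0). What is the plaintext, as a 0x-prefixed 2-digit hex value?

0x31

s_0 = ciphertext = 0x50
s_1 = InvRound(s_0, k_2) = 0x99
s_2 = InvRound(s_1, k_1) = 0x8F
s_3 = InvRound(s_2, k_0) = 0x31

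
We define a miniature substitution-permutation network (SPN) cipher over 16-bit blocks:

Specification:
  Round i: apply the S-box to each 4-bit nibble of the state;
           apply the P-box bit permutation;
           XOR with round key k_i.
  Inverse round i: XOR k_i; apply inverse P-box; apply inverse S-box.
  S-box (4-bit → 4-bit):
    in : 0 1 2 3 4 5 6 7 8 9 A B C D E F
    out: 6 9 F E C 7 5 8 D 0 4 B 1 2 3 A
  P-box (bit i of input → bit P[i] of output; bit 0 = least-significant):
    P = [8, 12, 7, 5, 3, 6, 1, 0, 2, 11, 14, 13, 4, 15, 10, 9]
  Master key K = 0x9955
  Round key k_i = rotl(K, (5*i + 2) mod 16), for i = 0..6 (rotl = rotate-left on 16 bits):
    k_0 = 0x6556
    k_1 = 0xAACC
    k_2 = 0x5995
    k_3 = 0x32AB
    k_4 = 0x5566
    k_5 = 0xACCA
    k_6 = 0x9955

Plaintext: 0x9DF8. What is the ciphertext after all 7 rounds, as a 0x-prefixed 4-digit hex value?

0xBC4D

s_0 = plaintext = 0x9DF8
s_1 = Round(s_0, k_0) = 0x6CB7
s_2 = Round(s_1, k_1) = 0xAEB1
s_3 = Round(s_2, k_2) = 0x54F8
s_4 = Round(s_3, k_3) = 0xD75A
s_5 = Round(s_4, k_4) = 0xF5AC
s_6 = Round(s_5, k_5) = 0x67CC
s_7 = Round(s_6, k_6) = 0xBC4D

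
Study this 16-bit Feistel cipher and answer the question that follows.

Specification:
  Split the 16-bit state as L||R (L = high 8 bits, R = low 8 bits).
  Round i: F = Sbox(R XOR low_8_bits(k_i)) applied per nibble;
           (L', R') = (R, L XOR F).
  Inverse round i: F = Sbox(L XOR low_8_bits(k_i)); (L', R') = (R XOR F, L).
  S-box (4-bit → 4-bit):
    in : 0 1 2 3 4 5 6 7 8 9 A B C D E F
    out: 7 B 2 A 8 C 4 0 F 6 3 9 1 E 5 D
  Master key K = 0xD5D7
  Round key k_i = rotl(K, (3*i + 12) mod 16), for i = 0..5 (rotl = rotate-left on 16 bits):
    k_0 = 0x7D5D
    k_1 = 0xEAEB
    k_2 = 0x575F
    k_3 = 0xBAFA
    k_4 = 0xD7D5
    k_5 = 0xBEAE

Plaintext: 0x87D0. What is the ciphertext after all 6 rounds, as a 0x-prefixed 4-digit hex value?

s_0 = plaintext = 0x87D0
s_1 = Round(s_0, k_0) = 0xD079
s_2 = Round(s_1, k_1) = 0x79B2
s_3 = Round(s_2, k_2) = 0xB227
s_4 = Round(s_3, k_3) = 0x275C
s_5 = Round(s_4, k_4) = 0x5CD1
s_6 = Round(s_5, k_5) = 0xD151

0xD151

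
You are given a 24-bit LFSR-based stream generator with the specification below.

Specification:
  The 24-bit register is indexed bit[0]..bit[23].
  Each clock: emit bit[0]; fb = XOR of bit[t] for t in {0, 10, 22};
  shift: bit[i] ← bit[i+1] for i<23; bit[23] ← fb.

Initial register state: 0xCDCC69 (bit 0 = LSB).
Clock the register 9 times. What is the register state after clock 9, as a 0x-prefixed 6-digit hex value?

0xD6E6E6

reg_0 = 0xCDCC69
clock 1: out=1, reg = 0xE6E634
clock 2: out=0, reg = 0x73731A
clock 3: out=0, reg = 0xB9B98D
clock 4: out=1, reg = 0xDCDCC6
clock 5: out=0, reg = 0x6E6E63
clock 6: out=1, reg = 0xB73731
clock 7: out=1, reg = 0x5B9B98
clock 8: out=0, reg = 0xADCDCC
clock 9: out=0, reg = 0xD6E6E6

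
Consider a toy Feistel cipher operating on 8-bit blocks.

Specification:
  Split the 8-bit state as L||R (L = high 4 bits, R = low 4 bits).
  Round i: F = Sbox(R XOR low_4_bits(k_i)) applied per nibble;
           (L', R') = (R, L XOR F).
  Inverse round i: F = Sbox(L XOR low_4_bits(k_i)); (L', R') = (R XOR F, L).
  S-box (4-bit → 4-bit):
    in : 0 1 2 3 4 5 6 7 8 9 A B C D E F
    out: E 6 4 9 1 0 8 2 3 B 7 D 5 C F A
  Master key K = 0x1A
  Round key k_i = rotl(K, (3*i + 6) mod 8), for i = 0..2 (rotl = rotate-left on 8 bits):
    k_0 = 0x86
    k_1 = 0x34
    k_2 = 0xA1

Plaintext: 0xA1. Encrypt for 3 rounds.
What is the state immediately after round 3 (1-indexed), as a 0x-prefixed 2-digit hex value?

s_0 = plaintext = 0xA1
s_1 = Round(s_0, k_0) = 0x18
s_2 = Round(s_1, k_1) = 0x84
s_3 = Round(s_2, k_2) = 0x48

0x48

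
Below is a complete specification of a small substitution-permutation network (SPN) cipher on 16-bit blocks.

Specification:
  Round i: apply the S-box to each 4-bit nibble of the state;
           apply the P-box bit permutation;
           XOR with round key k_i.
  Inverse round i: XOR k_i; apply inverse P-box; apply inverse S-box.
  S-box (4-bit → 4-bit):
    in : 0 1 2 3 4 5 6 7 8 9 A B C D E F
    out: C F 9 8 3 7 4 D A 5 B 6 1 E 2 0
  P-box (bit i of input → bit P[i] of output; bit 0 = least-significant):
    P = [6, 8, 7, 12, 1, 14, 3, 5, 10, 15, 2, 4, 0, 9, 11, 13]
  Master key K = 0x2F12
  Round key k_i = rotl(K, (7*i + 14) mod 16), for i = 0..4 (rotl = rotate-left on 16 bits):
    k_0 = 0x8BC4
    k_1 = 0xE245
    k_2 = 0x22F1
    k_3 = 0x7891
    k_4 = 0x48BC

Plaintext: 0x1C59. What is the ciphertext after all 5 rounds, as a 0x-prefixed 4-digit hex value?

s_0 = plaintext = 0x1C59
s_1 = Round(s_0, k_0) = 0xE50F
s_2 = Round(s_1, k_1) = 0x6469
s_3 = Round(s_2, k_2) = 0xAE39
s_4 = Round(s_3, k_3) = 0xDA70
s_5 = Round(s_4, k_4) = 0xF606

0xF606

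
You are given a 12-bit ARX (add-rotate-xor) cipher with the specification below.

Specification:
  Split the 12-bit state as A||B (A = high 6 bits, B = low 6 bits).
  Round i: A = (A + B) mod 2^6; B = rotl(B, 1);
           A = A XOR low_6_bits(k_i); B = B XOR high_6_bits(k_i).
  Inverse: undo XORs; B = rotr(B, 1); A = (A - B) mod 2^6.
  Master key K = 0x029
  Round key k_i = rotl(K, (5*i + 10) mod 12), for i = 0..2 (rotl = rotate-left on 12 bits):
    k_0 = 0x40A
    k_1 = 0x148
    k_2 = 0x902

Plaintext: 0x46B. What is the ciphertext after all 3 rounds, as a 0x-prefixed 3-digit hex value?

0x0B2

s_0 = plaintext = 0x46B
s_1 = Round(s_0, k_0) = 0xD87
s_2 = Round(s_1, k_1) = 0xD4B
s_3 = Round(s_2, k_2) = 0x0B2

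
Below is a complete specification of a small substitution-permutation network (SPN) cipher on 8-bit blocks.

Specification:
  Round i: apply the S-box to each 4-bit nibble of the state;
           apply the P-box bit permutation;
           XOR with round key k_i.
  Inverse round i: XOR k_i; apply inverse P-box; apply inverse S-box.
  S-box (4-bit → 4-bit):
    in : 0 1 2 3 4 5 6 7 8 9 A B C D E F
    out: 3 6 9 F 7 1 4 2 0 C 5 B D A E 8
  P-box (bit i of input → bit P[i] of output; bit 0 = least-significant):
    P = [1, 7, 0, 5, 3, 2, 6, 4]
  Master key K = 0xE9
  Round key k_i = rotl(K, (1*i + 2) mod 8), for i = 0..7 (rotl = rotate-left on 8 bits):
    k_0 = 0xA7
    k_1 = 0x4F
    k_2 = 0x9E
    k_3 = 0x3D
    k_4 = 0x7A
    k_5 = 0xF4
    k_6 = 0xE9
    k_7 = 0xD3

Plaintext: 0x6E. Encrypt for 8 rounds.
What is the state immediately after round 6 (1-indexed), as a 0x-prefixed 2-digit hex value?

0x25

s_0 = plaintext = 0x6E
s_1 = Round(s_0, k_0) = 0x46
s_2 = Round(s_1, k_1) = 0x02
s_3 = Round(s_2, k_2) = 0xB0
s_4 = Round(s_3, k_3) = 0xA3
s_5 = Round(s_4, k_4) = 0x91
s_6 = Round(s_5, k_5) = 0x25
s_7 = Round(s_6, k_6) = 0xF3
s_8 = Round(s_7, k_7) = 0x60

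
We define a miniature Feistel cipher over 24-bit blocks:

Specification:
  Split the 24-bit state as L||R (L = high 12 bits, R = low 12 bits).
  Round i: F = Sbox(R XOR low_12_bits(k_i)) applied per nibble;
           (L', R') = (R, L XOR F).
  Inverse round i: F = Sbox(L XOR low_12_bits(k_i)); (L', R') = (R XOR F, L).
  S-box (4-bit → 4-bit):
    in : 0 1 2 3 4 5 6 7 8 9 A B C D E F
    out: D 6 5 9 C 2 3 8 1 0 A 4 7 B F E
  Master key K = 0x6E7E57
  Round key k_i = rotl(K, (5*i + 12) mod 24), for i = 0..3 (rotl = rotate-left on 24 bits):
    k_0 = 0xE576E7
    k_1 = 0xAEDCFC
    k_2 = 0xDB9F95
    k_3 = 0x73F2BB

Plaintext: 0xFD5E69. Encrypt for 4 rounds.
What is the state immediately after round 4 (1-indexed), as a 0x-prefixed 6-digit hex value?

0x2F4634

s_0 = plaintext = 0xFD5E69
s_1 = Round(s_0, k_0) = 0xE69ECA
s_2 = Round(s_1, k_1) = 0xECABFA
s_3 = Round(s_2, k_2) = 0xBFA2F4
s_4 = Round(s_3, k_3) = 0x2F4634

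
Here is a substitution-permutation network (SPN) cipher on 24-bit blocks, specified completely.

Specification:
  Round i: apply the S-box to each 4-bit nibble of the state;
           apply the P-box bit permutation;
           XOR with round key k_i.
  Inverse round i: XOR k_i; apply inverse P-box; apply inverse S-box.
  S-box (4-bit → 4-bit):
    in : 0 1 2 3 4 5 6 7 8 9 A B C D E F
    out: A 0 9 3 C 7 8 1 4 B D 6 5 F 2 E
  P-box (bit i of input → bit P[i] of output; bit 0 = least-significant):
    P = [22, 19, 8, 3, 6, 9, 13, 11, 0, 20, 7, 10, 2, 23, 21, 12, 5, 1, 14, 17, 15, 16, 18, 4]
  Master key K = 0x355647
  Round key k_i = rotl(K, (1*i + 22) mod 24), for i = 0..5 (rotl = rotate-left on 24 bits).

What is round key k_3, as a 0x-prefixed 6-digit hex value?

K = 0x355647
k_0 = rotl(K, (1*0+22) mod 24) = rotl(K, 22) = 0xCD5591
k_1 = rotl(K, (1*1+22) mod 24) = rotl(K, 23) = 0x9AAB23
k_2 = rotl(K, (1*2+22) mod 24) = rotl(K, 0) = 0x355647
k_3 = rotl(K, (1*3+22) mod 24) = rotl(K, 1) = 0x6AAC8E

0x6AAC8E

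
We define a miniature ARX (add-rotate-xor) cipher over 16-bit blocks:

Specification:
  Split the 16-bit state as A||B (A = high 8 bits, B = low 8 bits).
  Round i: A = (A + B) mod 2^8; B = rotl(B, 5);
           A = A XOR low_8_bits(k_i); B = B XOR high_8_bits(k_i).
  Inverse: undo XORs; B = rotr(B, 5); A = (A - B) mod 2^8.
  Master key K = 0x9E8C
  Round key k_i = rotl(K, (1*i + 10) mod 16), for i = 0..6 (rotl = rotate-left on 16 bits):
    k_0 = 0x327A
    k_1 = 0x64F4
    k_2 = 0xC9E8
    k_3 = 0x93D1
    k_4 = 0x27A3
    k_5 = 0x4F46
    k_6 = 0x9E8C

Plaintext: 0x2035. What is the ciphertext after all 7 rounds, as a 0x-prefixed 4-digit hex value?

0x8253

s_0 = plaintext = 0x2035
s_1 = Round(s_0, k_0) = 0x2F94
s_2 = Round(s_1, k_1) = 0x37F6
s_3 = Round(s_2, k_2) = 0xC517
s_4 = Round(s_3, k_3) = 0x0D71
s_5 = Round(s_4, k_4) = 0xDD09
s_6 = Round(s_5, k_5) = 0xA06E
s_7 = Round(s_6, k_6) = 0x8253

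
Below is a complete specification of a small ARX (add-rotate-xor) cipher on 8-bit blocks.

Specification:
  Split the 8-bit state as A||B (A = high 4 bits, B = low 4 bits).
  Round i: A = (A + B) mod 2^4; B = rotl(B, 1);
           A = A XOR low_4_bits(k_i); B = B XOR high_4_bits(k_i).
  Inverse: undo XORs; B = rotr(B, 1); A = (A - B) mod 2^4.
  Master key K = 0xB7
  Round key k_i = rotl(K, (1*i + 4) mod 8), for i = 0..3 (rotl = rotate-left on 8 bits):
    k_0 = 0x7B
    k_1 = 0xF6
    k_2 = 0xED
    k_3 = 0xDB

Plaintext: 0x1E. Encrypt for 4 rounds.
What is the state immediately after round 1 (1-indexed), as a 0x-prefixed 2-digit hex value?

s_0 = plaintext = 0x1E
s_1 = Round(s_0, k_0) = 0x4A
s_2 = Round(s_1, k_1) = 0x8A
s_3 = Round(s_2, k_2) = 0xFB
s_4 = Round(s_3, k_3) = 0x1A

0x4A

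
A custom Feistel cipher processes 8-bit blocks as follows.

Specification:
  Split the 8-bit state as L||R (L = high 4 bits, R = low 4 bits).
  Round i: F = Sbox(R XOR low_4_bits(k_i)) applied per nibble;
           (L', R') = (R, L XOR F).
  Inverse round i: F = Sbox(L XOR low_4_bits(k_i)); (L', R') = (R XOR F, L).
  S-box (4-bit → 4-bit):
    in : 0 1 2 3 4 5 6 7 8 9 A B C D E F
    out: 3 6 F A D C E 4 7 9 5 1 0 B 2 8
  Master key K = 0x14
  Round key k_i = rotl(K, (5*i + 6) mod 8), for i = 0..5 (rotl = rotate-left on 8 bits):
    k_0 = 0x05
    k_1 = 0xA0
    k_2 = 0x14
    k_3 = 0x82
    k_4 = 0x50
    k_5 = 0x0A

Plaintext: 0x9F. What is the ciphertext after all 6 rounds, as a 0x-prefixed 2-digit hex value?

0x9D

s_0 = plaintext = 0x9F
s_1 = Round(s_0, k_0) = 0xFC
s_2 = Round(s_1, k_1) = 0xCF
s_3 = Round(s_2, k_2) = 0xFD
s_4 = Round(s_3, k_3) = 0xD7
s_5 = Round(s_4, k_4) = 0x79
s_6 = Round(s_5, k_5) = 0x9D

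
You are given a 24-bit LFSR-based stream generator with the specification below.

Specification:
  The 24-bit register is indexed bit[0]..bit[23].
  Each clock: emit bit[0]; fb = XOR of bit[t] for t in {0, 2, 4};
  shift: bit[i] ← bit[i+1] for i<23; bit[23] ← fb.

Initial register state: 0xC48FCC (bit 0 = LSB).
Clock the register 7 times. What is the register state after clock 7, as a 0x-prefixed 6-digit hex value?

reg_0 = 0xC48FCC
clock 1: out=0, reg = 0xE247E6
clock 2: out=0, reg = 0xF123F3
clock 3: out=1, reg = 0x7891F9
clock 4: out=1, reg = 0x3C48FC
clock 5: out=0, reg = 0x1E247E
clock 6: out=0, reg = 0x0F123F
clock 7: out=1, reg = 0x87891F

0x87891F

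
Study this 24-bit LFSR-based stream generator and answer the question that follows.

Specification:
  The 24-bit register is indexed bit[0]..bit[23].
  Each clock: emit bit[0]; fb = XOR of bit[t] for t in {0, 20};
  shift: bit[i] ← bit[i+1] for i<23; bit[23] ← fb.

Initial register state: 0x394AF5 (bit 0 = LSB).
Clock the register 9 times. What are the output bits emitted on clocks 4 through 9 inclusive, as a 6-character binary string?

011110

reg_0 = 0x394AF5
clock 1: out=1, reg = 0x1CA57A
clock 2: out=0, reg = 0x8E52BD
clock 3: out=1, reg = 0xC7295E
clock 4: out=0, reg = 0x6394AF
clock 5: out=1, reg = 0xB1CA57
clock 6: out=1, reg = 0x58E52B
clock 7: out=1, reg = 0x2C7295
clock 8: out=1, reg = 0x96394A
clock 9: out=0, reg = 0xCB1CA5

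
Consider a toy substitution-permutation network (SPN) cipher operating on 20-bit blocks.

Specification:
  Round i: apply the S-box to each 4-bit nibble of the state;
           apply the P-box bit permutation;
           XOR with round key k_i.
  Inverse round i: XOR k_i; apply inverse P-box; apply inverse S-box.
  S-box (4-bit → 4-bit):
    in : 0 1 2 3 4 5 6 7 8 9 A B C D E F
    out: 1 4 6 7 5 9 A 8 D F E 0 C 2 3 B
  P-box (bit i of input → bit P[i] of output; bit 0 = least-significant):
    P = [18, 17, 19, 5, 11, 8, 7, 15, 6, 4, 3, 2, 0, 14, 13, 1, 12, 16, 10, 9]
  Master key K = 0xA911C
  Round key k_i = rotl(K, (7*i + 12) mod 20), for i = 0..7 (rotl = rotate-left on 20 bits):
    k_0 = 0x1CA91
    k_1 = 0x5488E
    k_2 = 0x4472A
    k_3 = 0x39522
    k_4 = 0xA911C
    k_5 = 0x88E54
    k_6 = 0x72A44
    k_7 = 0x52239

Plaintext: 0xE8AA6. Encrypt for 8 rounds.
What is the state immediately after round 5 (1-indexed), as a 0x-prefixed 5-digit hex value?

s_0 = plaintext = 0xE8AA6
s_1 = Round(s_0, k_0) = 0x27B2E
s_2 = Round(s_1, k_1) = 0x24D0C
s_3 = Round(s_2, k_2) = 0xD6B1B
s_4 = Round(s_3, k_3) = 0x2D5A0
s_5 = Round(s_4, k_4) = 0xF54D8
s_6 = Round(s_5, k_5) = 0x59D3F
s_7 = Round(s_6, k_6) = 0x151F7
s_8 = Round(s_7, k_7) = 0x5AF12

0xF54D8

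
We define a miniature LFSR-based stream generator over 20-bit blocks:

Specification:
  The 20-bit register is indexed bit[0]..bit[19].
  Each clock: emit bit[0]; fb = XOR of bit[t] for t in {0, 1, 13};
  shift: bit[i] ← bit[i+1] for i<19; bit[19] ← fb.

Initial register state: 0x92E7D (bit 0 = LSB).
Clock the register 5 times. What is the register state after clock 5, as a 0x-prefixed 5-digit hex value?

reg_0 = 0x92E7D
clock 1: out=1, reg = 0x4973E
clock 2: out=0, reg = 0xA4B9F
clock 3: out=1, reg = 0x525CF
clock 4: out=1, reg = 0xA92E7
clock 5: out=1, reg = 0x54973

0x54973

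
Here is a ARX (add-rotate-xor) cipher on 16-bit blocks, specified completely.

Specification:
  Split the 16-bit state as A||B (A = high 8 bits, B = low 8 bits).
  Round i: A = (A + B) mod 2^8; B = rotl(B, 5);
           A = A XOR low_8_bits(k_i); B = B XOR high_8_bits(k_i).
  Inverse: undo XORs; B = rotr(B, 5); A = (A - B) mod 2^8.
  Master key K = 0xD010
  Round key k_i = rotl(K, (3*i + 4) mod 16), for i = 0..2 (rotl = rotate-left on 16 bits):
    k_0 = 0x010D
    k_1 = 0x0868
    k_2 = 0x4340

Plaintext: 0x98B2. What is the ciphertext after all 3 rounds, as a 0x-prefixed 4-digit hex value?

s_0 = plaintext = 0x98B2
s_1 = Round(s_0, k_0) = 0x4757
s_2 = Round(s_1, k_1) = 0xF6E2
s_3 = Round(s_2, k_2) = 0x981F

0x981F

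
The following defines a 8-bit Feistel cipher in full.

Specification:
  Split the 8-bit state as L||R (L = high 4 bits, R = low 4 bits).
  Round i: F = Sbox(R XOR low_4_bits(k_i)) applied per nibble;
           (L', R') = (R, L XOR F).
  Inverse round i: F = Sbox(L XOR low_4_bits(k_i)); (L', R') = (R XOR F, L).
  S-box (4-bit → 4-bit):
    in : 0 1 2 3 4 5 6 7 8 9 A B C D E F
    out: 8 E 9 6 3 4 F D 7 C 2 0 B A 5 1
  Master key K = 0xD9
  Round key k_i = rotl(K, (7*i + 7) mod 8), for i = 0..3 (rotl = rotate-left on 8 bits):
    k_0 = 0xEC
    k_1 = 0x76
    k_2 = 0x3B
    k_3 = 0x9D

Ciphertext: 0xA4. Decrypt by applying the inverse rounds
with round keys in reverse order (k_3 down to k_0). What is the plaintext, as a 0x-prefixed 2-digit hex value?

0xDD

s_0 = ciphertext = 0xA4
s_1 = InvRound(s_0, k_3) = 0x9A
s_2 = InvRound(s_1, k_2) = 0x39
s_3 = InvRound(s_2, k_1) = 0xD3
s_4 = InvRound(s_3, k_0) = 0xDD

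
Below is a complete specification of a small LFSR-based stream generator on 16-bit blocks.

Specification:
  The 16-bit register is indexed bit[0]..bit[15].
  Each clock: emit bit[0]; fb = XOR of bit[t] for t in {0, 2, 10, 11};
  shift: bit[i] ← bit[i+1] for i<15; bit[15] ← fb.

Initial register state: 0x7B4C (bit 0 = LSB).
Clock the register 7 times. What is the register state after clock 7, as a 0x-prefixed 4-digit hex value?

0x9CF6

reg_0 = 0x7B4C
clock 1: out=0, reg = 0x3DA6
clock 2: out=0, reg = 0x9ED3
clock 3: out=1, reg = 0xCF69
clock 4: out=1, reg = 0xE7B4
clock 5: out=0, reg = 0x73DA
clock 6: out=0, reg = 0x39ED
clock 7: out=1, reg = 0x9CF6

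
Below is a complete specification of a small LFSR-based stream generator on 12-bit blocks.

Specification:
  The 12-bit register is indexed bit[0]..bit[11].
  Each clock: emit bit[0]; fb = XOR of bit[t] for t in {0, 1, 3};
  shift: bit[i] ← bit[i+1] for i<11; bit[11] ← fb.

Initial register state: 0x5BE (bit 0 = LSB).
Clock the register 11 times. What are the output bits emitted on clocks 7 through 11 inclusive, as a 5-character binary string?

01101

reg_0 = 0x5BE
clock 1: out=0, reg = 0x2DF
clock 2: out=1, reg = 0x96F
clock 3: out=1, reg = 0xCB7
clock 4: out=1, reg = 0x65B
clock 5: out=1, reg = 0xB2D
clock 6: out=1, reg = 0x596
clock 7: out=0, reg = 0xACB
clock 8: out=1, reg = 0xD65
clock 9: out=1, reg = 0xEB2
clock 10: out=0, reg = 0xF59
clock 11: out=1, reg = 0x7AC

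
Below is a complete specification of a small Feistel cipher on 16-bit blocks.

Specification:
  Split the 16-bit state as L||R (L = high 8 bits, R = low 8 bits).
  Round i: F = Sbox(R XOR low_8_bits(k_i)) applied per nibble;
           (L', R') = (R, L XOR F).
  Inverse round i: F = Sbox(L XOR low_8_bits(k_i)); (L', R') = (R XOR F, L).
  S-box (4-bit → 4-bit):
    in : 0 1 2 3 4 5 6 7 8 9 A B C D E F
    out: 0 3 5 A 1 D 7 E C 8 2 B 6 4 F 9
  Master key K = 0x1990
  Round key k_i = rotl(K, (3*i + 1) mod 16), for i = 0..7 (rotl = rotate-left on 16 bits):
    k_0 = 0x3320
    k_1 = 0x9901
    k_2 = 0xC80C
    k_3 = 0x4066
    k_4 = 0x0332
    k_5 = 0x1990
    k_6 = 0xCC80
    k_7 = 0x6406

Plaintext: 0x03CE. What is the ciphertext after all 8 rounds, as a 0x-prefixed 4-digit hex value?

0xFF02

s_0 = plaintext = 0x03CE
s_1 = Round(s_0, k_0) = 0xCEFC
s_2 = Round(s_1, k_1) = 0xFC5A
s_3 = Round(s_2, k_2) = 0x5A2B
s_4 = Round(s_3, k_3) = 0x2B4E
s_5 = Round(s_4, k_4) = 0x4ECD
s_6 = Round(s_5, k_5) = 0xCD9A
s_7 = Round(s_6, k_6) = 0x9AFF
s_8 = Round(s_7, k_7) = 0xFF02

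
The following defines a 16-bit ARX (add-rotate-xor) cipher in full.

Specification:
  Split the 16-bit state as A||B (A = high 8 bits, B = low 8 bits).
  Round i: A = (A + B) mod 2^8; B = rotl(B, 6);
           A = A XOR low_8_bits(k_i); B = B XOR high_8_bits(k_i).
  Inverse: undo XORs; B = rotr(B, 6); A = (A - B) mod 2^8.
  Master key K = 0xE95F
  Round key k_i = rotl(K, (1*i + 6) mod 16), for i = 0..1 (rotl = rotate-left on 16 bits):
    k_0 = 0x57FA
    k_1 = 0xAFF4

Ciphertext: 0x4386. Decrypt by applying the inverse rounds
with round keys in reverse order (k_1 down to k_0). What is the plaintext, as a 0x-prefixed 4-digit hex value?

s_0 = ciphertext = 0x4386
s_1 = InvRound(s_0, k_1) = 0x13A4
s_2 = InvRound(s_1, k_0) = 0x1ACF

0x1ACF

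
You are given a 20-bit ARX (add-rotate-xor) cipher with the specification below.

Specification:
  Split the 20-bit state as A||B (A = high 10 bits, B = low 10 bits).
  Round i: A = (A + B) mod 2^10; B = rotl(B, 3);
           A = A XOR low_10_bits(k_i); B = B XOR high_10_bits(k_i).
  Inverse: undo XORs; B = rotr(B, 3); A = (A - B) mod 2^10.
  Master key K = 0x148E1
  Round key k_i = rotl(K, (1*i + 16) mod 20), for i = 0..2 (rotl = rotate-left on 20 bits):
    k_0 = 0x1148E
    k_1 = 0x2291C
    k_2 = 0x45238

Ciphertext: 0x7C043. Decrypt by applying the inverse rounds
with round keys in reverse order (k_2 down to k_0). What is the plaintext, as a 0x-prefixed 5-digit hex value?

0xE3084

s_0 = ciphertext = 0x7C043
s_1 = InvRound(s_0, k_2) = 0x07BAA
s_2 = InvRound(s_1, k_1) = 0x27864
s_3 = InvRound(s_2, k_0) = 0xE3084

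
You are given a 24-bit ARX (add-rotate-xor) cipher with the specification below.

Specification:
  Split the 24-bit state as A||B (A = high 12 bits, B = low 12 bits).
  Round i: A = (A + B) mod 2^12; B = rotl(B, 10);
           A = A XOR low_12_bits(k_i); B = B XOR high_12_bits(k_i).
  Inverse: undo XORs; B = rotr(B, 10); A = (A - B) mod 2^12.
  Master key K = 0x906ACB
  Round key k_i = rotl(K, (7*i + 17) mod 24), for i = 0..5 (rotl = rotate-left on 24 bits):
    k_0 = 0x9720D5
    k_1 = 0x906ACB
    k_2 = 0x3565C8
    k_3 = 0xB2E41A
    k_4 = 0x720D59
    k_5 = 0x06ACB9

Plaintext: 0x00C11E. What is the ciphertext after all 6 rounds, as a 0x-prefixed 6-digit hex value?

0x404E20

s_0 = plaintext = 0x00C11E
s_1 = Round(s_0, k_0) = 0x1FF135
s_2 = Round(s_1, k_1) = 0x9FFD4B
s_3 = Round(s_2, k_2) = 0x282C04
s_4 = Round(s_3, k_3) = 0xA9C82F
s_5 = Round(s_4, k_4) = 0xF9292B
s_6 = Round(s_5, k_5) = 0x404E20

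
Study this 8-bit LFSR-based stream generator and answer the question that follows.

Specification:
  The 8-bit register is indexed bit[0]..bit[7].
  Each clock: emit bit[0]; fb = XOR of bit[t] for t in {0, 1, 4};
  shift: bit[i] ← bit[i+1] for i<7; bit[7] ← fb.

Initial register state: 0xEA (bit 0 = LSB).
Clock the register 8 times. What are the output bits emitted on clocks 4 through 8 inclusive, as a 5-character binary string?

reg_0 = 0xEA
clock 1: out=0, reg = 0xF5
clock 2: out=1, reg = 0x7A
clock 3: out=0, reg = 0x3D
clock 4: out=1, reg = 0x1E
clock 5: out=0, reg = 0x0F
clock 6: out=1, reg = 0x07
clock 7: out=1, reg = 0x03
clock 8: out=1, reg = 0x01

10111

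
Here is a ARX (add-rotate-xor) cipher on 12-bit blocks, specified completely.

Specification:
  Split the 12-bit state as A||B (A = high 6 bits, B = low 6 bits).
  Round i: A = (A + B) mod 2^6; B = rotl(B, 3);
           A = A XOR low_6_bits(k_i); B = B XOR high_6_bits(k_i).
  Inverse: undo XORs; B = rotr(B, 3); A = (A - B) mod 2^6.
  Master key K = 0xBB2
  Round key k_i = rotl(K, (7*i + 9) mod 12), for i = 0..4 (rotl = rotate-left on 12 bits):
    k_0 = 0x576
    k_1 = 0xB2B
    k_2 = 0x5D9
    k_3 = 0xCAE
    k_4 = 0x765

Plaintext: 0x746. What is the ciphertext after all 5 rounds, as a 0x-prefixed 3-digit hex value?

0x71C

s_0 = plaintext = 0x746
s_1 = Round(s_0, k_0) = 0x565
s_2 = Round(s_1, k_1) = 0x440
s_3 = Round(s_2, k_2) = 0x217
s_4 = Round(s_3, k_3) = 0xC48
s_5 = Round(s_4, k_4) = 0x71C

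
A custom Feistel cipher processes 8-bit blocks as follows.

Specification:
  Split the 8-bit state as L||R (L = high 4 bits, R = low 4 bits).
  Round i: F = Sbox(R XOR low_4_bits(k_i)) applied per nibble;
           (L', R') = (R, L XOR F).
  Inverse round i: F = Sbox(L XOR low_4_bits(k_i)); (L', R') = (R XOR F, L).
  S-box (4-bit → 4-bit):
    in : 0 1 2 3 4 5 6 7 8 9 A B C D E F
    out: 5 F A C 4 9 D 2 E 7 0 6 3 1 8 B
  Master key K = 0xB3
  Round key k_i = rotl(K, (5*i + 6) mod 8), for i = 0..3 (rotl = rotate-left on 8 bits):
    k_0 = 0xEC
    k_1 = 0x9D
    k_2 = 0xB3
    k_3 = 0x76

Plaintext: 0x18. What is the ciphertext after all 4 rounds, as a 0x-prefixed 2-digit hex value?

0xC6

s_0 = plaintext = 0x18
s_1 = Round(s_0, k_0) = 0x85
s_2 = Round(s_1, k_1) = 0x56
s_3 = Round(s_2, k_2) = 0x6C
s_4 = Round(s_3, k_3) = 0xC6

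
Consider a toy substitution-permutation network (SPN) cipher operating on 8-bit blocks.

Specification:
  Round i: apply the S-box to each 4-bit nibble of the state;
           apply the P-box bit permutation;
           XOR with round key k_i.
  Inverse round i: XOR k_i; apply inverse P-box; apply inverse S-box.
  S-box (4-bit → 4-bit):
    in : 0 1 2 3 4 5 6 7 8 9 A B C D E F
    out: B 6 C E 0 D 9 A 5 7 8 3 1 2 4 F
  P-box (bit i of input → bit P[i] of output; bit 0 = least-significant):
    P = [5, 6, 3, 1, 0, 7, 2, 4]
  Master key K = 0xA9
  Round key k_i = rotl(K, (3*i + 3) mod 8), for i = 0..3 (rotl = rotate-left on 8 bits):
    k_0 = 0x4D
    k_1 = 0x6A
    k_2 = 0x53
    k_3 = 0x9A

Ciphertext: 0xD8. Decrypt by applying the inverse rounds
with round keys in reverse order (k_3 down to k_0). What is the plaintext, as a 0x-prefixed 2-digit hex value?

s_0 = ciphertext = 0xD8
s_1 = InvRound(s_0, k_3) = 0x47
s_2 = InvRound(s_1, k_2) = 0x24
s_3 = InvRound(s_2, k_1) = 0xE3
s_4 = InvRound(s_3, k_0) = 0x15

0x15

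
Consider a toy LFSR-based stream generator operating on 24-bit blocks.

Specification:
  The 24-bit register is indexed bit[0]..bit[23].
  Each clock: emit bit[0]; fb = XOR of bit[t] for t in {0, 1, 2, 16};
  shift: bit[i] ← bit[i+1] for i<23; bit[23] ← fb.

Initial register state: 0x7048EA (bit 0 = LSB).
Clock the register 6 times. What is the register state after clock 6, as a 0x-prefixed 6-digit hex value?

reg_0 = 0x7048EA
clock 1: out=0, reg = 0xB82475
clock 2: out=1, reg = 0x5C123A
clock 3: out=0, reg = 0xAE091D
clock 4: out=1, reg = 0x57048E
clock 5: out=0, reg = 0xAB8247
clock 6: out=1, reg = 0x55C123

0x55C123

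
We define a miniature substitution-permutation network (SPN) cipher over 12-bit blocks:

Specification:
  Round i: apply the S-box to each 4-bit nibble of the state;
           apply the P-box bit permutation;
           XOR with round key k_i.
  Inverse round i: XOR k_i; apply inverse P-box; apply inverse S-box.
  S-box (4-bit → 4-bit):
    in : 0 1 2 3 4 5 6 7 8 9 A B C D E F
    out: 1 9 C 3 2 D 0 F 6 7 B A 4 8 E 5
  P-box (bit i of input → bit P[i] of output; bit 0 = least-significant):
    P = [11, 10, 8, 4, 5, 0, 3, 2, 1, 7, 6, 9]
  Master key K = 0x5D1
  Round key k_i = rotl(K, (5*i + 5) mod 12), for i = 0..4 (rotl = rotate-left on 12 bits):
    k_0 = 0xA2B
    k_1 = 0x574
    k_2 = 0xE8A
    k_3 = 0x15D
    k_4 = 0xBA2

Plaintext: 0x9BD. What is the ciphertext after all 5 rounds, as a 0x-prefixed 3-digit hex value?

0xFAF

s_0 = plaintext = 0x9BD
s_1 = Round(s_0, k_0) = 0xAFC
s_2 = Round(s_1, k_1) = 0x6DE
s_3 = Round(s_2, k_2) = 0xB9E
s_4 = Round(s_3, k_3) = 0x6E4
s_5 = Round(s_4, k_4) = 0xFAF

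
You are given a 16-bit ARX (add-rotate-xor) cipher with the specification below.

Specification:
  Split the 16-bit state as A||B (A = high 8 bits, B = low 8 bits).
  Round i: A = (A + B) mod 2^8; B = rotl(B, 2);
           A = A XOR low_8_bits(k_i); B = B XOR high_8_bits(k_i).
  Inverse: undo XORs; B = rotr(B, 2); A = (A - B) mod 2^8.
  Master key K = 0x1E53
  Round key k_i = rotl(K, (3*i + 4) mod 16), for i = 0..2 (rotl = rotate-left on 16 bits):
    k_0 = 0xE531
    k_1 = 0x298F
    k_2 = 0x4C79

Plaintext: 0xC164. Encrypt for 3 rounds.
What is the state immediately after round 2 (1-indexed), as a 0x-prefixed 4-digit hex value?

0x07F8

s_0 = plaintext = 0xC164
s_1 = Round(s_0, k_0) = 0x1474
s_2 = Round(s_1, k_1) = 0x07F8
s_3 = Round(s_2, k_2) = 0x86AF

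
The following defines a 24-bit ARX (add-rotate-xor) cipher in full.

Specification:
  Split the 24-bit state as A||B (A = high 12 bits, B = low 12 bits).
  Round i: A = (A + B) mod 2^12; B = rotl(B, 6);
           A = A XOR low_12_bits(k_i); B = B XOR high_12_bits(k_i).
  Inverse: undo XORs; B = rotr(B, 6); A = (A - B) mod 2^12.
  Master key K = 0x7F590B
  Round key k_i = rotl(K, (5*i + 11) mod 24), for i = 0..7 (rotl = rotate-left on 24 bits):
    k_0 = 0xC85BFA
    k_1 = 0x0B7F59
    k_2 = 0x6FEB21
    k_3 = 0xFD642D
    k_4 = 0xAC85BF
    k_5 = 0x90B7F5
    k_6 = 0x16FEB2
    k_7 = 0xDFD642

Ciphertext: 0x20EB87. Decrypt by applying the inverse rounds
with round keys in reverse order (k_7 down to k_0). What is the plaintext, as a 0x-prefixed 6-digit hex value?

0x89D717

s_0 = ciphertext = 0x20EB87
s_1 = InvRound(s_0, k_7) = 0x5B3E99
s_2 = InvRound(s_1, k_6) = 0xD42DBF
s_3 = InvRound(s_2, k_5) = 0xDA5D12
s_4 = InvRound(s_3, k_4) = 0x17B69F
s_5 = InvRound(s_4, k_3) = 0x2F1265
s_6 = InvRound(s_5, k_2) = 0x2FE6D2
s_7 = InvRound(s_6, k_1) = 0x44E959
s_8 = InvRound(s_7, k_0) = 0x89D717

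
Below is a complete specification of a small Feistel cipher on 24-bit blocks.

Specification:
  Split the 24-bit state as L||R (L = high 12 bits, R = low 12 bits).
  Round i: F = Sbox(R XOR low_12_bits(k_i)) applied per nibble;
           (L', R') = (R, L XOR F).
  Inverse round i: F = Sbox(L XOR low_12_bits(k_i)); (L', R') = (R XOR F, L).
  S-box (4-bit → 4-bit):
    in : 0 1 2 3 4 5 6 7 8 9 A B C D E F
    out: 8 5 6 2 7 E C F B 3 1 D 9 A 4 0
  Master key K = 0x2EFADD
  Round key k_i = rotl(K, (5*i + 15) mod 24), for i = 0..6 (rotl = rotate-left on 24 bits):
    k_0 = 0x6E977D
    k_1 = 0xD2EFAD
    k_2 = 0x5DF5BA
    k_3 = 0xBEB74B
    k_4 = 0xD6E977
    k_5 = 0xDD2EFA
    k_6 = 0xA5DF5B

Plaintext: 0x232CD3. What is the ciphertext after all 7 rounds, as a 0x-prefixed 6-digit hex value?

0x367C13

s_0 = plaintext = 0x232CD3
s_1 = Round(s_0, k_0) = 0xCD3F26
s_2 = Round(s_1, k_1) = 0xF2646E
s_3 = Round(s_2, k_2) = 0x46EA81
s_4 = Round(s_3, k_3) = 0xA81EFF
s_5 = Round(s_4, k_4) = 0xEFF53A
s_6 = Round(s_5, k_5) = 0x53A367
s_7 = Round(s_6, k_6) = 0x367C13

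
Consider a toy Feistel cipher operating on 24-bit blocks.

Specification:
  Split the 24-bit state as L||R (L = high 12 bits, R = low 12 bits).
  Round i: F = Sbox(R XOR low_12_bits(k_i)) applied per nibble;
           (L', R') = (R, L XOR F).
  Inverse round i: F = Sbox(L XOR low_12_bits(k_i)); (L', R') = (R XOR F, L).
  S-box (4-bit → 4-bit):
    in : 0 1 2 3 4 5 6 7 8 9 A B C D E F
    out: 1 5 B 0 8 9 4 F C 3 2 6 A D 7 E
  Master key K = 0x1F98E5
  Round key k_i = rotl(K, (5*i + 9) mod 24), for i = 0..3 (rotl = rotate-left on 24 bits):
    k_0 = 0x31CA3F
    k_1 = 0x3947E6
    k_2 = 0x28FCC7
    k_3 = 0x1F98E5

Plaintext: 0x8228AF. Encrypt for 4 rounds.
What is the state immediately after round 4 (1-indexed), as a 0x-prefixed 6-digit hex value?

s_0 = plaintext = 0x8228AF
s_1 = Round(s_0, k_0) = 0x8AF313
s_2 = Round(s_1, k_1) = 0x313046
s_3 = Round(s_2, k_2) = 0x0469D6
s_4 = Round(s_3, k_3) = 0x9D6546

0x9D6546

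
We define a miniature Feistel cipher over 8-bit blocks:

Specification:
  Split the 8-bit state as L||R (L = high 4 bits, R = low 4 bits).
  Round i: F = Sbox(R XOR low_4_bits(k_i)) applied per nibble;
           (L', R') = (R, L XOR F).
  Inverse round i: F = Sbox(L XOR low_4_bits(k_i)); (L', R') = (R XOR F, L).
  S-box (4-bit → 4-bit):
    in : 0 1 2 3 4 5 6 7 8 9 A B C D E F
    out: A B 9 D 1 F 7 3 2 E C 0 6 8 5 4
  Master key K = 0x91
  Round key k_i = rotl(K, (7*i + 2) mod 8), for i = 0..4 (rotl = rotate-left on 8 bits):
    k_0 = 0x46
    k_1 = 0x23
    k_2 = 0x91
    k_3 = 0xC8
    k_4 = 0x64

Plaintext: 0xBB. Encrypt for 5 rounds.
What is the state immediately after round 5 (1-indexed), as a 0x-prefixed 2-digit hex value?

s_0 = plaintext = 0xBB
s_1 = Round(s_0, k_0) = 0xB3
s_2 = Round(s_1, k_1) = 0x31
s_3 = Round(s_2, k_2) = 0x19
s_4 = Round(s_3, k_3) = 0x9A
s_5 = Round(s_4, k_4) = 0xAC

0xAC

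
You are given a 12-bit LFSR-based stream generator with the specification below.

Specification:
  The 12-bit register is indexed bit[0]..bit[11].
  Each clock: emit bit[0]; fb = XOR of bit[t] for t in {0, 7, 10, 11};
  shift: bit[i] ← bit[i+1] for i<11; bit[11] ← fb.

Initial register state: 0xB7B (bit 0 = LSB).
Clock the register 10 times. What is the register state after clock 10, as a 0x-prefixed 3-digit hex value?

reg_0 = 0xB7B
clock 1: out=1, reg = 0x5BD
clock 2: out=1, reg = 0xADE
clock 3: out=0, reg = 0x56F
clock 4: out=1, reg = 0x2B7
clock 5: out=1, reg = 0x15B
clock 6: out=1, reg = 0x8AD
clock 7: out=1, reg = 0xC56
clock 8: out=0, reg = 0x62B
clock 9: out=1, reg = 0x315
clock 10: out=1, reg = 0x98A

0x98A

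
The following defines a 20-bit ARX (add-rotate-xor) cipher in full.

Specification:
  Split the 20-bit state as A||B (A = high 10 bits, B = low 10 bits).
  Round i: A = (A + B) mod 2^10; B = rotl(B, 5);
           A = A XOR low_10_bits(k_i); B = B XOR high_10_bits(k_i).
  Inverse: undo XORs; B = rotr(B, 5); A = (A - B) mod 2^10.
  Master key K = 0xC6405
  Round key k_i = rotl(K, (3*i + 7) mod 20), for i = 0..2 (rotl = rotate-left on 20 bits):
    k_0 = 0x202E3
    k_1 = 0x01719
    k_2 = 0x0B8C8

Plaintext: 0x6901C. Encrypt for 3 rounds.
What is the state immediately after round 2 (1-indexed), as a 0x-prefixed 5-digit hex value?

s_0 = plaintext = 0x6901C
s_1 = Round(s_0, k_0) = 0xC8F00
s_2 = Round(s_1, k_1) = 0x4E81D
s_3 = Round(s_2, k_2) = 0x67F8E

0x4E81D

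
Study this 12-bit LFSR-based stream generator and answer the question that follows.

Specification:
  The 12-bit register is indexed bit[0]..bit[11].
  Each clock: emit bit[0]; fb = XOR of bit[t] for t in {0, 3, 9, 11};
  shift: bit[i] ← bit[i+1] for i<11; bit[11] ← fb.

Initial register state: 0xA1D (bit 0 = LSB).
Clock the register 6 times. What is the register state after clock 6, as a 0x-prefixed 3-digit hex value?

0x9A8

reg_0 = 0xA1D
clock 1: out=1, reg = 0x50E
clock 2: out=0, reg = 0xA87
clock 3: out=1, reg = 0xD43
clock 4: out=1, reg = 0x6A1
clock 5: out=1, reg = 0x350
clock 6: out=0, reg = 0x9A8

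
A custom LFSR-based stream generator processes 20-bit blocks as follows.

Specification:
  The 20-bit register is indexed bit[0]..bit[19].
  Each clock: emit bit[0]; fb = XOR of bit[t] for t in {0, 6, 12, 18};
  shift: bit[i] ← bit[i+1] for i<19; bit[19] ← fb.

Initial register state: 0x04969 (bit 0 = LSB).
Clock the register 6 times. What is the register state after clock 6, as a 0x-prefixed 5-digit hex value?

reg_0 = 0x04969
clock 1: out=1, reg = 0x024B4
clock 2: out=0, reg = 0x0125A
clock 3: out=0, reg = 0x0092D
clock 4: out=1, reg = 0x80496
clock 5: out=0, reg = 0x4024B
clock 6: out=1, reg = 0xA0125

0xA0125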